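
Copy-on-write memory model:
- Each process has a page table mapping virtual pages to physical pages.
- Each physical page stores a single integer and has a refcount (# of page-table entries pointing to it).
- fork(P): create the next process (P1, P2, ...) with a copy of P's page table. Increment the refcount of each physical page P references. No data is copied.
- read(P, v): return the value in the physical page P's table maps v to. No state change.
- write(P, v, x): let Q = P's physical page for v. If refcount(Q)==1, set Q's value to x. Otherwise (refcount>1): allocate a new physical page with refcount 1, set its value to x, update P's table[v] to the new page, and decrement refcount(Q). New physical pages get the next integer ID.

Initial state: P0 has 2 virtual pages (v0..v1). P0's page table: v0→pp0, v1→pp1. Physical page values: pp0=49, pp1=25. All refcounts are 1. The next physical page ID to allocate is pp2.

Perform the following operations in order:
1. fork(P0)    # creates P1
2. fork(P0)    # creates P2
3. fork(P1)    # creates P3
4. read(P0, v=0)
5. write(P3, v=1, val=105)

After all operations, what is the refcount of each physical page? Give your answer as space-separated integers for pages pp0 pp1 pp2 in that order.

Op 1: fork(P0) -> P1. 2 ppages; refcounts: pp0:2 pp1:2
Op 2: fork(P0) -> P2. 2 ppages; refcounts: pp0:3 pp1:3
Op 3: fork(P1) -> P3. 2 ppages; refcounts: pp0:4 pp1:4
Op 4: read(P0, v0) -> 49. No state change.
Op 5: write(P3, v1, 105). refcount(pp1)=4>1 -> COPY to pp2. 3 ppages; refcounts: pp0:4 pp1:3 pp2:1

Answer: 4 3 1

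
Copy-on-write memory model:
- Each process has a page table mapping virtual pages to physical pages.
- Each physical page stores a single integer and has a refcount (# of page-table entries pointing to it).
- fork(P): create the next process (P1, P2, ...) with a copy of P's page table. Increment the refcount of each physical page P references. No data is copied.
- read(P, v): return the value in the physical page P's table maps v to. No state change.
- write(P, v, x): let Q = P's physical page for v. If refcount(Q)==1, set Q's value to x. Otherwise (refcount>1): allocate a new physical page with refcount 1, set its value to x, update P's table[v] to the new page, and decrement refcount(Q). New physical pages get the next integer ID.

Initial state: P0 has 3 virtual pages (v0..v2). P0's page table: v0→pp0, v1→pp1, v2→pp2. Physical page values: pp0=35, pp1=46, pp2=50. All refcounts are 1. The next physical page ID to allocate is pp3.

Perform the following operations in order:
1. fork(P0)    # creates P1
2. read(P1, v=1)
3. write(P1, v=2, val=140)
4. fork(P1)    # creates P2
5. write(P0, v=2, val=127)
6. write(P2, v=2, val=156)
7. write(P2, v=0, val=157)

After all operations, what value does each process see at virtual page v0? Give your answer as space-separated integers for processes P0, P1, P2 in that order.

Answer: 35 35 157

Derivation:
Op 1: fork(P0) -> P1. 3 ppages; refcounts: pp0:2 pp1:2 pp2:2
Op 2: read(P1, v1) -> 46. No state change.
Op 3: write(P1, v2, 140). refcount(pp2)=2>1 -> COPY to pp3. 4 ppages; refcounts: pp0:2 pp1:2 pp2:1 pp3:1
Op 4: fork(P1) -> P2. 4 ppages; refcounts: pp0:3 pp1:3 pp2:1 pp3:2
Op 5: write(P0, v2, 127). refcount(pp2)=1 -> write in place. 4 ppages; refcounts: pp0:3 pp1:3 pp2:1 pp3:2
Op 6: write(P2, v2, 156). refcount(pp3)=2>1 -> COPY to pp4. 5 ppages; refcounts: pp0:3 pp1:3 pp2:1 pp3:1 pp4:1
Op 7: write(P2, v0, 157). refcount(pp0)=3>1 -> COPY to pp5. 6 ppages; refcounts: pp0:2 pp1:3 pp2:1 pp3:1 pp4:1 pp5:1
P0: v0 -> pp0 = 35
P1: v0 -> pp0 = 35
P2: v0 -> pp5 = 157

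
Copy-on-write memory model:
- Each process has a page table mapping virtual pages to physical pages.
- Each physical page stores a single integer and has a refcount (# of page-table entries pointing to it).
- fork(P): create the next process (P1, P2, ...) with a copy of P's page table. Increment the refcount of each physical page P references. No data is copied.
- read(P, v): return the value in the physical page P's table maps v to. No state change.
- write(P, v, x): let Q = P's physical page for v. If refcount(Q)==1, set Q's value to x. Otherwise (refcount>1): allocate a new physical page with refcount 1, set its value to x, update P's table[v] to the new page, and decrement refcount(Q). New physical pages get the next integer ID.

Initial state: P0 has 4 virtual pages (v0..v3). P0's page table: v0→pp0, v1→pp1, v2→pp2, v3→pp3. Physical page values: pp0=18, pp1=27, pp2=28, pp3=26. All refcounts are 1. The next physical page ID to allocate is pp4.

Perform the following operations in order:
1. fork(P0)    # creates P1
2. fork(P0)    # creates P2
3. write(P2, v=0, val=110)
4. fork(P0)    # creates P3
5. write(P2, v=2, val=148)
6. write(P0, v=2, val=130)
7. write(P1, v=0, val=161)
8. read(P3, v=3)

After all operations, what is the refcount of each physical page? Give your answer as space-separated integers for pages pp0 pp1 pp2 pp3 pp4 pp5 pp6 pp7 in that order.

Answer: 2 4 2 4 1 1 1 1

Derivation:
Op 1: fork(P0) -> P1. 4 ppages; refcounts: pp0:2 pp1:2 pp2:2 pp3:2
Op 2: fork(P0) -> P2. 4 ppages; refcounts: pp0:3 pp1:3 pp2:3 pp3:3
Op 3: write(P2, v0, 110). refcount(pp0)=3>1 -> COPY to pp4. 5 ppages; refcounts: pp0:2 pp1:3 pp2:3 pp3:3 pp4:1
Op 4: fork(P0) -> P3. 5 ppages; refcounts: pp0:3 pp1:4 pp2:4 pp3:4 pp4:1
Op 5: write(P2, v2, 148). refcount(pp2)=4>1 -> COPY to pp5. 6 ppages; refcounts: pp0:3 pp1:4 pp2:3 pp3:4 pp4:1 pp5:1
Op 6: write(P0, v2, 130). refcount(pp2)=3>1 -> COPY to pp6. 7 ppages; refcounts: pp0:3 pp1:4 pp2:2 pp3:4 pp4:1 pp5:1 pp6:1
Op 7: write(P1, v0, 161). refcount(pp0)=3>1 -> COPY to pp7. 8 ppages; refcounts: pp0:2 pp1:4 pp2:2 pp3:4 pp4:1 pp5:1 pp6:1 pp7:1
Op 8: read(P3, v3) -> 26. No state change.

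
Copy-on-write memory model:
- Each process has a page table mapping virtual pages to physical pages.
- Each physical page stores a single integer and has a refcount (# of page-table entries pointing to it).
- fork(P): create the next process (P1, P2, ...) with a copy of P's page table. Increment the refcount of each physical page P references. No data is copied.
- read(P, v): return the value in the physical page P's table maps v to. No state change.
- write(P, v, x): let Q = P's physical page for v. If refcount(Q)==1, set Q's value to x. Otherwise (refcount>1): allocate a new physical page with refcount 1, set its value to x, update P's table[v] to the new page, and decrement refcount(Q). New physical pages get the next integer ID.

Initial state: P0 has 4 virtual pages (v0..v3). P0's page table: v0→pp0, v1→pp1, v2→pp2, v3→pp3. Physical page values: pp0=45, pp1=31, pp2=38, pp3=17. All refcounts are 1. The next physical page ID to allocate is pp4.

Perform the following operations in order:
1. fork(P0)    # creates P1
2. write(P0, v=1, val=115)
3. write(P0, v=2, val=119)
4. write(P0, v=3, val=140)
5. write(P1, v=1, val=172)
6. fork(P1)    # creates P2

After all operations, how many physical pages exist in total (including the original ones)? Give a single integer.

Answer: 7

Derivation:
Op 1: fork(P0) -> P1. 4 ppages; refcounts: pp0:2 pp1:2 pp2:2 pp3:2
Op 2: write(P0, v1, 115). refcount(pp1)=2>1 -> COPY to pp4. 5 ppages; refcounts: pp0:2 pp1:1 pp2:2 pp3:2 pp4:1
Op 3: write(P0, v2, 119). refcount(pp2)=2>1 -> COPY to pp5. 6 ppages; refcounts: pp0:2 pp1:1 pp2:1 pp3:2 pp4:1 pp5:1
Op 4: write(P0, v3, 140). refcount(pp3)=2>1 -> COPY to pp6. 7 ppages; refcounts: pp0:2 pp1:1 pp2:1 pp3:1 pp4:1 pp5:1 pp6:1
Op 5: write(P1, v1, 172). refcount(pp1)=1 -> write in place. 7 ppages; refcounts: pp0:2 pp1:1 pp2:1 pp3:1 pp4:1 pp5:1 pp6:1
Op 6: fork(P1) -> P2. 7 ppages; refcounts: pp0:3 pp1:2 pp2:2 pp3:2 pp4:1 pp5:1 pp6:1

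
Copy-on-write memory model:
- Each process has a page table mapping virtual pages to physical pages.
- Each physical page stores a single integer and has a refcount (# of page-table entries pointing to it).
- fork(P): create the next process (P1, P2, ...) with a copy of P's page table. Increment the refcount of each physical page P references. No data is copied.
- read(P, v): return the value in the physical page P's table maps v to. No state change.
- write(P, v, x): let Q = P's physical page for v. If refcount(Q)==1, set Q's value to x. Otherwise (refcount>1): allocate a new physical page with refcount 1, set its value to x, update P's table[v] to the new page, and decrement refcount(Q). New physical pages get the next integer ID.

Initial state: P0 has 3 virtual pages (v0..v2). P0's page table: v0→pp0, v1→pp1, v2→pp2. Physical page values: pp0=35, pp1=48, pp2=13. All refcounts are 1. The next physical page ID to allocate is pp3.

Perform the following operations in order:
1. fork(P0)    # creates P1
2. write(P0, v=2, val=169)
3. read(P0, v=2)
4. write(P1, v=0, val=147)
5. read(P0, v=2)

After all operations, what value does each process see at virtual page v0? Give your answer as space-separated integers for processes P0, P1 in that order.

Op 1: fork(P0) -> P1. 3 ppages; refcounts: pp0:2 pp1:2 pp2:2
Op 2: write(P0, v2, 169). refcount(pp2)=2>1 -> COPY to pp3. 4 ppages; refcounts: pp0:2 pp1:2 pp2:1 pp3:1
Op 3: read(P0, v2) -> 169. No state change.
Op 4: write(P1, v0, 147). refcount(pp0)=2>1 -> COPY to pp4. 5 ppages; refcounts: pp0:1 pp1:2 pp2:1 pp3:1 pp4:1
Op 5: read(P0, v2) -> 169. No state change.
P0: v0 -> pp0 = 35
P1: v0 -> pp4 = 147

Answer: 35 147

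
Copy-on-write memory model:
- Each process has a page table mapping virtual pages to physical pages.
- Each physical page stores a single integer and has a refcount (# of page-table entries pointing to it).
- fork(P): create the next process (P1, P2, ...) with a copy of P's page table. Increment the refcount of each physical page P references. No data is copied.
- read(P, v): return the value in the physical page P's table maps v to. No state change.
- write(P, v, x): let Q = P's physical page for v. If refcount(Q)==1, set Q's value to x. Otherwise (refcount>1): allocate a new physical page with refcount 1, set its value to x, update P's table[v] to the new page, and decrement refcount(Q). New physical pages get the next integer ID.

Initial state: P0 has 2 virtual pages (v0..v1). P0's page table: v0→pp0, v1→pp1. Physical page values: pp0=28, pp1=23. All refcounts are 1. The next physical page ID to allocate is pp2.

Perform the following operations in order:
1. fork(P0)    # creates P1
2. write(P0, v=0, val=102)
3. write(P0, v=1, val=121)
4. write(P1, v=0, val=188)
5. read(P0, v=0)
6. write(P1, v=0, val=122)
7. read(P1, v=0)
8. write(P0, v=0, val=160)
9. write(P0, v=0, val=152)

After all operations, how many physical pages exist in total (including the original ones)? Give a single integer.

Answer: 4

Derivation:
Op 1: fork(P0) -> P1. 2 ppages; refcounts: pp0:2 pp1:2
Op 2: write(P0, v0, 102). refcount(pp0)=2>1 -> COPY to pp2. 3 ppages; refcounts: pp0:1 pp1:2 pp2:1
Op 3: write(P0, v1, 121). refcount(pp1)=2>1 -> COPY to pp3. 4 ppages; refcounts: pp0:1 pp1:1 pp2:1 pp3:1
Op 4: write(P1, v0, 188). refcount(pp0)=1 -> write in place. 4 ppages; refcounts: pp0:1 pp1:1 pp2:1 pp3:1
Op 5: read(P0, v0) -> 102. No state change.
Op 6: write(P1, v0, 122). refcount(pp0)=1 -> write in place. 4 ppages; refcounts: pp0:1 pp1:1 pp2:1 pp3:1
Op 7: read(P1, v0) -> 122. No state change.
Op 8: write(P0, v0, 160). refcount(pp2)=1 -> write in place. 4 ppages; refcounts: pp0:1 pp1:1 pp2:1 pp3:1
Op 9: write(P0, v0, 152). refcount(pp2)=1 -> write in place. 4 ppages; refcounts: pp0:1 pp1:1 pp2:1 pp3:1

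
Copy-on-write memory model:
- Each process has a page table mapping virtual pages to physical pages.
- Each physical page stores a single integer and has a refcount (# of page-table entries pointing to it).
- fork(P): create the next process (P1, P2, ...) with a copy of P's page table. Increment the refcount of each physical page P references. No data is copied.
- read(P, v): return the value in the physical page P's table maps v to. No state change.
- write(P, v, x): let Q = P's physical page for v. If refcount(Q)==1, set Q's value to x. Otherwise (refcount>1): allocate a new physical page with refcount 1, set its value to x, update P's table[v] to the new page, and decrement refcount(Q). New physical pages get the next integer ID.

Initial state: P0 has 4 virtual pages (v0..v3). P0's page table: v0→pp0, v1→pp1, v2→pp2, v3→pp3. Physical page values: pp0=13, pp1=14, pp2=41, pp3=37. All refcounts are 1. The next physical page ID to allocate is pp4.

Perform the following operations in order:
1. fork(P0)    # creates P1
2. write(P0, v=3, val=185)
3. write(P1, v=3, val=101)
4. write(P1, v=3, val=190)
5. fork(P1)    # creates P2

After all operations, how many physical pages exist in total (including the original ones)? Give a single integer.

Op 1: fork(P0) -> P1. 4 ppages; refcounts: pp0:2 pp1:2 pp2:2 pp3:2
Op 2: write(P0, v3, 185). refcount(pp3)=2>1 -> COPY to pp4. 5 ppages; refcounts: pp0:2 pp1:2 pp2:2 pp3:1 pp4:1
Op 3: write(P1, v3, 101). refcount(pp3)=1 -> write in place. 5 ppages; refcounts: pp0:2 pp1:2 pp2:2 pp3:1 pp4:1
Op 4: write(P1, v3, 190). refcount(pp3)=1 -> write in place. 5 ppages; refcounts: pp0:2 pp1:2 pp2:2 pp3:1 pp4:1
Op 5: fork(P1) -> P2. 5 ppages; refcounts: pp0:3 pp1:3 pp2:3 pp3:2 pp4:1

Answer: 5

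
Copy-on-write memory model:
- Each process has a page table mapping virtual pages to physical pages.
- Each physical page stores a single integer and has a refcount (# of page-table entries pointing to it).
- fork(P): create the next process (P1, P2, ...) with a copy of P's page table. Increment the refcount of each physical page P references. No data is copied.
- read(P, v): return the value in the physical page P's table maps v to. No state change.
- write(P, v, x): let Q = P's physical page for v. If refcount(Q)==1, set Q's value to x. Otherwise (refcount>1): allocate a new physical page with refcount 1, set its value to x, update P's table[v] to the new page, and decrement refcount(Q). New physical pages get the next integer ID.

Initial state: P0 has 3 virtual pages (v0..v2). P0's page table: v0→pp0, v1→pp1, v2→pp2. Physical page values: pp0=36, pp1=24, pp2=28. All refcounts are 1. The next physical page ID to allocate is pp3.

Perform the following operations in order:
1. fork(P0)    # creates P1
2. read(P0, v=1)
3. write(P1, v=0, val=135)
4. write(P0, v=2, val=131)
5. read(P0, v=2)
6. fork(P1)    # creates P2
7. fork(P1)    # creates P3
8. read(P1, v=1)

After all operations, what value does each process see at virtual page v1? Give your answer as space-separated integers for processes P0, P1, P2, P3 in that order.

Op 1: fork(P0) -> P1. 3 ppages; refcounts: pp0:2 pp1:2 pp2:2
Op 2: read(P0, v1) -> 24. No state change.
Op 3: write(P1, v0, 135). refcount(pp0)=2>1 -> COPY to pp3. 4 ppages; refcounts: pp0:1 pp1:2 pp2:2 pp3:1
Op 4: write(P0, v2, 131). refcount(pp2)=2>1 -> COPY to pp4. 5 ppages; refcounts: pp0:1 pp1:2 pp2:1 pp3:1 pp4:1
Op 5: read(P0, v2) -> 131. No state change.
Op 6: fork(P1) -> P2. 5 ppages; refcounts: pp0:1 pp1:3 pp2:2 pp3:2 pp4:1
Op 7: fork(P1) -> P3. 5 ppages; refcounts: pp0:1 pp1:4 pp2:3 pp3:3 pp4:1
Op 8: read(P1, v1) -> 24. No state change.
P0: v1 -> pp1 = 24
P1: v1 -> pp1 = 24
P2: v1 -> pp1 = 24
P3: v1 -> pp1 = 24

Answer: 24 24 24 24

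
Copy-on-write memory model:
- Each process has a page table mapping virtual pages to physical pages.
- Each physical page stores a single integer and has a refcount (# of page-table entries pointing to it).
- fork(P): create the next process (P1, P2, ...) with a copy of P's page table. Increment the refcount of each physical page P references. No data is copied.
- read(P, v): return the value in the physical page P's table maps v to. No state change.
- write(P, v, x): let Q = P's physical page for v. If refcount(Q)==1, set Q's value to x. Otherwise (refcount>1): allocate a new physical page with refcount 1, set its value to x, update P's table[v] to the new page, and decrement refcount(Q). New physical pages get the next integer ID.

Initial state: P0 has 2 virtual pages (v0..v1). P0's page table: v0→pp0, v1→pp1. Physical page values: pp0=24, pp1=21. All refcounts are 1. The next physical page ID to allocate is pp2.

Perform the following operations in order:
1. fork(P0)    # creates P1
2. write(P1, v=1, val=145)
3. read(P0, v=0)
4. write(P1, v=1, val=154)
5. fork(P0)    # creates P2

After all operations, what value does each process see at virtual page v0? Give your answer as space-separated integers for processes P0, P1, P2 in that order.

Answer: 24 24 24

Derivation:
Op 1: fork(P0) -> P1. 2 ppages; refcounts: pp0:2 pp1:2
Op 2: write(P1, v1, 145). refcount(pp1)=2>1 -> COPY to pp2. 3 ppages; refcounts: pp0:2 pp1:1 pp2:1
Op 3: read(P0, v0) -> 24. No state change.
Op 4: write(P1, v1, 154). refcount(pp2)=1 -> write in place. 3 ppages; refcounts: pp0:2 pp1:1 pp2:1
Op 5: fork(P0) -> P2. 3 ppages; refcounts: pp0:3 pp1:2 pp2:1
P0: v0 -> pp0 = 24
P1: v0 -> pp0 = 24
P2: v0 -> pp0 = 24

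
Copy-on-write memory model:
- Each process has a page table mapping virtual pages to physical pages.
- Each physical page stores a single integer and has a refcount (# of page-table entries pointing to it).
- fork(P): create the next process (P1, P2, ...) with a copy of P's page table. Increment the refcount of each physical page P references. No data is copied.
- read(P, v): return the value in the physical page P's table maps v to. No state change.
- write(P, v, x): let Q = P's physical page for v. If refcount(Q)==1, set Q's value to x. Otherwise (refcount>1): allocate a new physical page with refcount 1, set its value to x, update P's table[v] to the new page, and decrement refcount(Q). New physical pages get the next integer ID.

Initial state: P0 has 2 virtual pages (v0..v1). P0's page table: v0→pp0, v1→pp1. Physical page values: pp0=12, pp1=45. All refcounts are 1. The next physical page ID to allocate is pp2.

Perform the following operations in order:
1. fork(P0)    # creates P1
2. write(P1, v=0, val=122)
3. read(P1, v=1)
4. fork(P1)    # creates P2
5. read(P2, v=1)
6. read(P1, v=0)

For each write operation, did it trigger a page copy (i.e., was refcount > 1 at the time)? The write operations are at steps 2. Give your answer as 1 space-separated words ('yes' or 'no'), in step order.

Op 1: fork(P0) -> P1. 2 ppages; refcounts: pp0:2 pp1:2
Op 2: write(P1, v0, 122). refcount(pp0)=2>1 -> COPY to pp2. 3 ppages; refcounts: pp0:1 pp1:2 pp2:1
Op 3: read(P1, v1) -> 45. No state change.
Op 4: fork(P1) -> P2. 3 ppages; refcounts: pp0:1 pp1:3 pp2:2
Op 5: read(P2, v1) -> 45. No state change.
Op 6: read(P1, v0) -> 122. No state change.

yes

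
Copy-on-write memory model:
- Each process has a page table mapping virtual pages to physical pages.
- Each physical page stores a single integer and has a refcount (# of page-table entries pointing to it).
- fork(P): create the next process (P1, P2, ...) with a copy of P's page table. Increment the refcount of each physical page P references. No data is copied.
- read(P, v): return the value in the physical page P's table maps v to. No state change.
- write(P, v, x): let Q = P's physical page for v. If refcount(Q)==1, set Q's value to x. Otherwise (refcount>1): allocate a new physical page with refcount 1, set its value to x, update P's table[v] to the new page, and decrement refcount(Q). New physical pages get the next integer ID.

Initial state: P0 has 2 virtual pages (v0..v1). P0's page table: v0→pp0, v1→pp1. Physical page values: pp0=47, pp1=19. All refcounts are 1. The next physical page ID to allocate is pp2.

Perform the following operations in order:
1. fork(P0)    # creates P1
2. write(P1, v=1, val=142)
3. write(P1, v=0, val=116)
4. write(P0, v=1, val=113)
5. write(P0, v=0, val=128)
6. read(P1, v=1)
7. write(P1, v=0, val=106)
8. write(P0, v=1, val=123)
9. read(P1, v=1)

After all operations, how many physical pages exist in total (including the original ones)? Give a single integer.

Answer: 4

Derivation:
Op 1: fork(P0) -> P1. 2 ppages; refcounts: pp0:2 pp1:2
Op 2: write(P1, v1, 142). refcount(pp1)=2>1 -> COPY to pp2. 3 ppages; refcounts: pp0:2 pp1:1 pp2:1
Op 3: write(P1, v0, 116). refcount(pp0)=2>1 -> COPY to pp3. 4 ppages; refcounts: pp0:1 pp1:1 pp2:1 pp3:1
Op 4: write(P0, v1, 113). refcount(pp1)=1 -> write in place. 4 ppages; refcounts: pp0:1 pp1:1 pp2:1 pp3:1
Op 5: write(P0, v0, 128). refcount(pp0)=1 -> write in place. 4 ppages; refcounts: pp0:1 pp1:1 pp2:1 pp3:1
Op 6: read(P1, v1) -> 142. No state change.
Op 7: write(P1, v0, 106). refcount(pp3)=1 -> write in place. 4 ppages; refcounts: pp0:1 pp1:1 pp2:1 pp3:1
Op 8: write(P0, v1, 123). refcount(pp1)=1 -> write in place. 4 ppages; refcounts: pp0:1 pp1:1 pp2:1 pp3:1
Op 9: read(P1, v1) -> 142. No state change.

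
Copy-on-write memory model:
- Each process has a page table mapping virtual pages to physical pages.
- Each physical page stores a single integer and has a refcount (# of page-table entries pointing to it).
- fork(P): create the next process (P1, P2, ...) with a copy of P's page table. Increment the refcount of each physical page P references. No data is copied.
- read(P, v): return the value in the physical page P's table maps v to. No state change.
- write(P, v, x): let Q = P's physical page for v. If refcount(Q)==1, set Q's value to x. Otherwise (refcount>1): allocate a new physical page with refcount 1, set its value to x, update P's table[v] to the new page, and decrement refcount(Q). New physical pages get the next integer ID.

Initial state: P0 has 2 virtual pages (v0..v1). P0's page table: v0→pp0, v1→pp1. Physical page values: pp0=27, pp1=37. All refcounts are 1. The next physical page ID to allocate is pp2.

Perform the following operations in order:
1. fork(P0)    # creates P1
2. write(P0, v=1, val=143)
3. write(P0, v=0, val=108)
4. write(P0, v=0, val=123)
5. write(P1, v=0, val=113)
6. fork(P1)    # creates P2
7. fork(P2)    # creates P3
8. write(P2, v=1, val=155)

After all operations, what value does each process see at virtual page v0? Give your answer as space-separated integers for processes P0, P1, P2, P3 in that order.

Answer: 123 113 113 113

Derivation:
Op 1: fork(P0) -> P1. 2 ppages; refcounts: pp0:2 pp1:2
Op 2: write(P0, v1, 143). refcount(pp1)=2>1 -> COPY to pp2. 3 ppages; refcounts: pp0:2 pp1:1 pp2:1
Op 3: write(P0, v0, 108). refcount(pp0)=2>1 -> COPY to pp3. 4 ppages; refcounts: pp0:1 pp1:1 pp2:1 pp3:1
Op 4: write(P0, v0, 123). refcount(pp3)=1 -> write in place. 4 ppages; refcounts: pp0:1 pp1:1 pp2:1 pp3:1
Op 5: write(P1, v0, 113). refcount(pp0)=1 -> write in place. 4 ppages; refcounts: pp0:1 pp1:1 pp2:1 pp3:1
Op 6: fork(P1) -> P2. 4 ppages; refcounts: pp0:2 pp1:2 pp2:1 pp3:1
Op 7: fork(P2) -> P3. 4 ppages; refcounts: pp0:3 pp1:3 pp2:1 pp3:1
Op 8: write(P2, v1, 155). refcount(pp1)=3>1 -> COPY to pp4. 5 ppages; refcounts: pp0:3 pp1:2 pp2:1 pp3:1 pp4:1
P0: v0 -> pp3 = 123
P1: v0 -> pp0 = 113
P2: v0 -> pp0 = 113
P3: v0 -> pp0 = 113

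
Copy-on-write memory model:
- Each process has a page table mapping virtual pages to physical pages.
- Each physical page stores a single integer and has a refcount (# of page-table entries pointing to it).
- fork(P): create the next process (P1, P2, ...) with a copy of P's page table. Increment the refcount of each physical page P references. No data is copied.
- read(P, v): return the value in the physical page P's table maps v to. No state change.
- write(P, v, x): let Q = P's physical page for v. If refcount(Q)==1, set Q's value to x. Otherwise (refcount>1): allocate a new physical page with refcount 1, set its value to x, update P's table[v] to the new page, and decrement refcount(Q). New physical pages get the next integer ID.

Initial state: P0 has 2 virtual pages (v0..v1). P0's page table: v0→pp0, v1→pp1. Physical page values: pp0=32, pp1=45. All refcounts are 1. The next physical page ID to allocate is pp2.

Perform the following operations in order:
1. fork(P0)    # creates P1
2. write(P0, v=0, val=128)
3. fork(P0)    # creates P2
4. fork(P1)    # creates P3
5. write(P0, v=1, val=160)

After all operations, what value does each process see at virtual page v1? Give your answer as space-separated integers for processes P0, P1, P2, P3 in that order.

Op 1: fork(P0) -> P1. 2 ppages; refcounts: pp0:2 pp1:2
Op 2: write(P0, v0, 128). refcount(pp0)=2>1 -> COPY to pp2. 3 ppages; refcounts: pp0:1 pp1:2 pp2:1
Op 3: fork(P0) -> P2. 3 ppages; refcounts: pp0:1 pp1:3 pp2:2
Op 4: fork(P1) -> P3. 3 ppages; refcounts: pp0:2 pp1:4 pp2:2
Op 5: write(P0, v1, 160). refcount(pp1)=4>1 -> COPY to pp3. 4 ppages; refcounts: pp0:2 pp1:3 pp2:2 pp3:1
P0: v1 -> pp3 = 160
P1: v1 -> pp1 = 45
P2: v1 -> pp1 = 45
P3: v1 -> pp1 = 45

Answer: 160 45 45 45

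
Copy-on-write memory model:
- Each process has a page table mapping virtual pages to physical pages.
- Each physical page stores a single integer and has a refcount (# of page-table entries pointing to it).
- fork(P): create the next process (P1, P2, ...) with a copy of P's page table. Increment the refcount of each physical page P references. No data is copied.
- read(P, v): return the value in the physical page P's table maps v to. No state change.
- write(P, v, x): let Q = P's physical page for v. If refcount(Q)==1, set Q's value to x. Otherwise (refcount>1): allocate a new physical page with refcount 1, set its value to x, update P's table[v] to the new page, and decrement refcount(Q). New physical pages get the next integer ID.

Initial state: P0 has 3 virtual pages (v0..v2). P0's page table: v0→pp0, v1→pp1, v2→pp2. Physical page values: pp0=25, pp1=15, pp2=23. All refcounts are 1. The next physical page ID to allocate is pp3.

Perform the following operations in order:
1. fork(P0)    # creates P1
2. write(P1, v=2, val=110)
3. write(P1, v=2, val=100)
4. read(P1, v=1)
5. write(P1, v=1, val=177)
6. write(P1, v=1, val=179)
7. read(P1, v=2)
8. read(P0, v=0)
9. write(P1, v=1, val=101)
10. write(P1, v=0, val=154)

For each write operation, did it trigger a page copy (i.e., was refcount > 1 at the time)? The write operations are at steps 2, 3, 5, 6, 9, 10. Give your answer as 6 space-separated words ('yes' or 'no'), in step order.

Op 1: fork(P0) -> P1. 3 ppages; refcounts: pp0:2 pp1:2 pp2:2
Op 2: write(P1, v2, 110). refcount(pp2)=2>1 -> COPY to pp3. 4 ppages; refcounts: pp0:2 pp1:2 pp2:1 pp3:1
Op 3: write(P1, v2, 100). refcount(pp3)=1 -> write in place. 4 ppages; refcounts: pp0:2 pp1:2 pp2:1 pp3:1
Op 4: read(P1, v1) -> 15. No state change.
Op 5: write(P1, v1, 177). refcount(pp1)=2>1 -> COPY to pp4. 5 ppages; refcounts: pp0:2 pp1:1 pp2:1 pp3:1 pp4:1
Op 6: write(P1, v1, 179). refcount(pp4)=1 -> write in place. 5 ppages; refcounts: pp0:2 pp1:1 pp2:1 pp3:1 pp4:1
Op 7: read(P1, v2) -> 100. No state change.
Op 8: read(P0, v0) -> 25. No state change.
Op 9: write(P1, v1, 101). refcount(pp4)=1 -> write in place. 5 ppages; refcounts: pp0:2 pp1:1 pp2:1 pp3:1 pp4:1
Op 10: write(P1, v0, 154). refcount(pp0)=2>1 -> COPY to pp5. 6 ppages; refcounts: pp0:1 pp1:1 pp2:1 pp3:1 pp4:1 pp5:1

yes no yes no no yes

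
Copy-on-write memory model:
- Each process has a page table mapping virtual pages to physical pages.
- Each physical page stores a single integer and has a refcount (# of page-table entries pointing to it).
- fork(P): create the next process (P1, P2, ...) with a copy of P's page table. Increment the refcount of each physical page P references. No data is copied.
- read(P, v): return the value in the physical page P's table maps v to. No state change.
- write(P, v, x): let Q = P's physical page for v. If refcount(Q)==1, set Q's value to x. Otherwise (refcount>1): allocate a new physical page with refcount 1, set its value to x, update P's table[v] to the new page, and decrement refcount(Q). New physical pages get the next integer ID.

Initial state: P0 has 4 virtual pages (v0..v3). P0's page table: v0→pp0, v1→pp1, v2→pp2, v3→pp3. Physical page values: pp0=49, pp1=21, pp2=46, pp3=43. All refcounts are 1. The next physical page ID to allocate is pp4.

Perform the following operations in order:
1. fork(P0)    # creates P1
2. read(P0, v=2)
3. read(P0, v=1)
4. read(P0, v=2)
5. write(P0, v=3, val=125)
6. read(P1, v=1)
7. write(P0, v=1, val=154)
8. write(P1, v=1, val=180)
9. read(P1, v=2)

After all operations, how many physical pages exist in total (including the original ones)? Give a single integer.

Answer: 6

Derivation:
Op 1: fork(P0) -> P1. 4 ppages; refcounts: pp0:2 pp1:2 pp2:2 pp3:2
Op 2: read(P0, v2) -> 46. No state change.
Op 3: read(P0, v1) -> 21. No state change.
Op 4: read(P0, v2) -> 46. No state change.
Op 5: write(P0, v3, 125). refcount(pp3)=2>1 -> COPY to pp4. 5 ppages; refcounts: pp0:2 pp1:2 pp2:2 pp3:1 pp4:1
Op 6: read(P1, v1) -> 21. No state change.
Op 7: write(P0, v1, 154). refcount(pp1)=2>1 -> COPY to pp5. 6 ppages; refcounts: pp0:2 pp1:1 pp2:2 pp3:1 pp4:1 pp5:1
Op 8: write(P1, v1, 180). refcount(pp1)=1 -> write in place. 6 ppages; refcounts: pp0:2 pp1:1 pp2:2 pp3:1 pp4:1 pp5:1
Op 9: read(P1, v2) -> 46. No state change.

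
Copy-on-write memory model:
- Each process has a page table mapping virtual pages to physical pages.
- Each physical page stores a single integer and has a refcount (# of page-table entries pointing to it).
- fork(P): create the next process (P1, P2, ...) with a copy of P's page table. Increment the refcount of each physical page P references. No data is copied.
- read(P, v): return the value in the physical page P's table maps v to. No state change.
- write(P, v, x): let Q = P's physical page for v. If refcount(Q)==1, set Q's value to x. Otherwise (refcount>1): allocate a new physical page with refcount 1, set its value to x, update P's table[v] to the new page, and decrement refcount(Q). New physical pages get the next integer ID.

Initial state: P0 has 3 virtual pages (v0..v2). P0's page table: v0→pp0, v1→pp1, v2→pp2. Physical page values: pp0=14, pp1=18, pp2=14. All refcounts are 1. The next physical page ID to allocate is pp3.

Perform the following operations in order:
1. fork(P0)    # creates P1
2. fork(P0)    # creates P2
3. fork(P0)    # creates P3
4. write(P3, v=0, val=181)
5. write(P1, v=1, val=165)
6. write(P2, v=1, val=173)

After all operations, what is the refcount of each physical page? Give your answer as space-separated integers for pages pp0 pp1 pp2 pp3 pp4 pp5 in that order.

Answer: 3 2 4 1 1 1

Derivation:
Op 1: fork(P0) -> P1. 3 ppages; refcounts: pp0:2 pp1:2 pp2:2
Op 2: fork(P0) -> P2. 3 ppages; refcounts: pp0:3 pp1:3 pp2:3
Op 3: fork(P0) -> P3. 3 ppages; refcounts: pp0:4 pp1:4 pp2:4
Op 4: write(P3, v0, 181). refcount(pp0)=4>1 -> COPY to pp3. 4 ppages; refcounts: pp0:3 pp1:4 pp2:4 pp3:1
Op 5: write(P1, v1, 165). refcount(pp1)=4>1 -> COPY to pp4. 5 ppages; refcounts: pp0:3 pp1:3 pp2:4 pp3:1 pp4:1
Op 6: write(P2, v1, 173). refcount(pp1)=3>1 -> COPY to pp5. 6 ppages; refcounts: pp0:3 pp1:2 pp2:4 pp3:1 pp4:1 pp5:1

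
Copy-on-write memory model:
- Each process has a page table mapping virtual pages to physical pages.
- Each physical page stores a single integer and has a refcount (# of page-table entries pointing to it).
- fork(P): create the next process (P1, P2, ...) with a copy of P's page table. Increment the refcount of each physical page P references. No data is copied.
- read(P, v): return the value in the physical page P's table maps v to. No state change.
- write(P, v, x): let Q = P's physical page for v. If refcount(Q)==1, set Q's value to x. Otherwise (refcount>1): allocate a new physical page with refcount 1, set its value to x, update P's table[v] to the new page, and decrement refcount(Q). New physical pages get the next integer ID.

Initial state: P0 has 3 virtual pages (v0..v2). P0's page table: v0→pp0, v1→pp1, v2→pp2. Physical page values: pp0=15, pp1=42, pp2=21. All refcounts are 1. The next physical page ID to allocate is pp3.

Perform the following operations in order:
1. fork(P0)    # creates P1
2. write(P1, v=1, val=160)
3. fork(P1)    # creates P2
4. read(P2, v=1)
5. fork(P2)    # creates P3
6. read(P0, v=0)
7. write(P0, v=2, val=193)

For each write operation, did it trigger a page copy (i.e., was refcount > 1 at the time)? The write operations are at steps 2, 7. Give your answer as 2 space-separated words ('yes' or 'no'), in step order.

Op 1: fork(P0) -> P1. 3 ppages; refcounts: pp0:2 pp1:2 pp2:2
Op 2: write(P1, v1, 160). refcount(pp1)=2>1 -> COPY to pp3. 4 ppages; refcounts: pp0:2 pp1:1 pp2:2 pp3:1
Op 3: fork(P1) -> P2. 4 ppages; refcounts: pp0:3 pp1:1 pp2:3 pp3:2
Op 4: read(P2, v1) -> 160. No state change.
Op 5: fork(P2) -> P3. 4 ppages; refcounts: pp0:4 pp1:1 pp2:4 pp3:3
Op 6: read(P0, v0) -> 15. No state change.
Op 7: write(P0, v2, 193). refcount(pp2)=4>1 -> COPY to pp4. 5 ppages; refcounts: pp0:4 pp1:1 pp2:3 pp3:3 pp4:1

yes yes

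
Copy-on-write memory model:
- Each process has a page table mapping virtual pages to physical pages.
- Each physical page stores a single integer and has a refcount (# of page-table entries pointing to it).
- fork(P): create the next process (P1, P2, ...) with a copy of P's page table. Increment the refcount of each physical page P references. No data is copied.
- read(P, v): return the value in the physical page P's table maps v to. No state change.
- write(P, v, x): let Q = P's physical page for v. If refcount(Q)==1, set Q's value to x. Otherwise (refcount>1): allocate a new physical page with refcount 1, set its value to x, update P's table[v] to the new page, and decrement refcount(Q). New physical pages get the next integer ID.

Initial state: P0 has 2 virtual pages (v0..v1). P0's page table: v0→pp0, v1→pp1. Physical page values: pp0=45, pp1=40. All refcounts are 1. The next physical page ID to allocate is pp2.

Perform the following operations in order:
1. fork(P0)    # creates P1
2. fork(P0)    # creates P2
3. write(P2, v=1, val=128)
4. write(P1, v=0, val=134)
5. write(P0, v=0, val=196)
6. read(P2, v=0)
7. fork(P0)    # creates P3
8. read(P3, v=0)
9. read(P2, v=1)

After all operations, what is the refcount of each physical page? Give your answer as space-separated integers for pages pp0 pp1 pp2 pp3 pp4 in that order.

Answer: 1 3 1 1 2

Derivation:
Op 1: fork(P0) -> P1. 2 ppages; refcounts: pp0:2 pp1:2
Op 2: fork(P0) -> P2. 2 ppages; refcounts: pp0:3 pp1:3
Op 3: write(P2, v1, 128). refcount(pp1)=3>1 -> COPY to pp2. 3 ppages; refcounts: pp0:3 pp1:2 pp2:1
Op 4: write(P1, v0, 134). refcount(pp0)=3>1 -> COPY to pp3. 4 ppages; refcounts: pp0:2 pp1:2 pp2:1 pp3:1
Op 5: write(P0, v0, 196). refcount(pp0)=2>1 -> COPY to pp4. 5 ppages; refcounts: pp0:1 pp1:2 pp2:1 pp3:1 pp4:1
Op 6: read(P2, v0) -> 45. No state change.
Op 7: fork(P0) -> P3. 5 ppages; refcounts: pp0:1 pp1:3 pp2:1 pp3:1 pp4:2
Op 8: read(P3, v0) -> 196. No state change.
Op 9: read(P2, v1) -> 128. No state change.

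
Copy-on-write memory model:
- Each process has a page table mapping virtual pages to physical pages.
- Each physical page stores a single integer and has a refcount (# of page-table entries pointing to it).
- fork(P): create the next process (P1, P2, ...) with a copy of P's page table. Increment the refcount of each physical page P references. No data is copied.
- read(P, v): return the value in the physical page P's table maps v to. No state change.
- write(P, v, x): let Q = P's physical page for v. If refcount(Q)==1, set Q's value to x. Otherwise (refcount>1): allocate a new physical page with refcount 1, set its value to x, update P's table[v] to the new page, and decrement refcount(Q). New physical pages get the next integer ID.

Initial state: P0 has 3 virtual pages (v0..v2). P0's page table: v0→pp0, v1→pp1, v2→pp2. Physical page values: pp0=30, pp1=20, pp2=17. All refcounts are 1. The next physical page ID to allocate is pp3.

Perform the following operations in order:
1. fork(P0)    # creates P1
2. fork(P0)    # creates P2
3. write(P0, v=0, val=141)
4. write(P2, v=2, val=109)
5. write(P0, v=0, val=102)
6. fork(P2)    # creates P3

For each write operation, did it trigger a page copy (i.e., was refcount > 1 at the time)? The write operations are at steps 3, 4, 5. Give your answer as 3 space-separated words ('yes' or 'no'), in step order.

Op 1: fork(P0) -> P1. 3 ppages; refcounts: pp0:2 pp1:2 pp2:2
Op 2: fork(P0) -> P2. 3 ppages; refcounts: pp0:3 pp1:3 pp2:3
Op 3: write(P0, v0, 141). refcount(pp0)=3>1 -> COPY to pp3. 4 ppages; refcounts: pp0:2 pp1:3 pp2:3 pp3:1
Op 4: write(P2, v2, 109). refcount(pp2)=3>1 -> COPY to pp4. 5 ppages; refcounts: pp0:2 pp1:3 pp2:2 pp3:1 pp4:1
Op 5: write(P0, v0, 102). refcount(pp3)=1 -> write in place. 5 ppages; refcounts: pp0:2 pp1:3 pp2:2 pp3:1 pp4:1
Op 6: fork(P2) -> P3. 5 ppages; refcounts: pp0:3 pp1:4 pp2:2 pp3:1 pp4:2

yes yes no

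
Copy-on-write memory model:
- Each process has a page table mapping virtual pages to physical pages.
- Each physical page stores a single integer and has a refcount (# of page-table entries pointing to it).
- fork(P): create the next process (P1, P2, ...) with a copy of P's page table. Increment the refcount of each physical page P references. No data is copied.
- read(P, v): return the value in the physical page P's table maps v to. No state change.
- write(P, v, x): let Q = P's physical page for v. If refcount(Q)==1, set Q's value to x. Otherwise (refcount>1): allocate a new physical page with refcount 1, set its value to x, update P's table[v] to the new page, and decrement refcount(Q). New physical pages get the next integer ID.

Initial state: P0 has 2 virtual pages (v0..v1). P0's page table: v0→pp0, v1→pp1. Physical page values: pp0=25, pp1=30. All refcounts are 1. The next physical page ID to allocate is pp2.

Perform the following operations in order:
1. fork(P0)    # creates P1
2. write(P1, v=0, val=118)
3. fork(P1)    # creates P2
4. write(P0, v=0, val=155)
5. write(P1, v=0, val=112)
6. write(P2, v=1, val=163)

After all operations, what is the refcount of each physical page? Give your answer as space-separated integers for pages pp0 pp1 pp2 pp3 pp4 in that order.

Answer: 1 2 1 1 1

Derivation:
Op 1: fork(P0) -> P1. 2 ppages; refcounts: pp0:2 pp1:2
Op 2: write(P1, v0, 118). refcount(pp0)=2>1 -> COPY to pp2. 3 ppages; refcounts: pp0:1 pp1:2 pp2:1
Op 3: fork(P1) -> P2. 3 ppages; refcounts: pp0:1 pp1:3 pp2:2
Op 4: write(P0, v0, 155). refcount(pp0)=1 -> write in place. 3 ppages; refcounts: pp0:1 pp1:3 pp2:2
Op 5: write(P1, v0, 112). refcount(pp2)=2>1 -> COPY to pp3. 4 ppages; refcounts: pp0:1 pp1:3 pp2:1 pp3:1
Op 6: write(P2, v1, 163). refcount(pp1)=3>1 -> COPY to pp4. 5 ppages; refcounts: pp0:1 pp1:2 pp2:1 pp3:1 pp4:1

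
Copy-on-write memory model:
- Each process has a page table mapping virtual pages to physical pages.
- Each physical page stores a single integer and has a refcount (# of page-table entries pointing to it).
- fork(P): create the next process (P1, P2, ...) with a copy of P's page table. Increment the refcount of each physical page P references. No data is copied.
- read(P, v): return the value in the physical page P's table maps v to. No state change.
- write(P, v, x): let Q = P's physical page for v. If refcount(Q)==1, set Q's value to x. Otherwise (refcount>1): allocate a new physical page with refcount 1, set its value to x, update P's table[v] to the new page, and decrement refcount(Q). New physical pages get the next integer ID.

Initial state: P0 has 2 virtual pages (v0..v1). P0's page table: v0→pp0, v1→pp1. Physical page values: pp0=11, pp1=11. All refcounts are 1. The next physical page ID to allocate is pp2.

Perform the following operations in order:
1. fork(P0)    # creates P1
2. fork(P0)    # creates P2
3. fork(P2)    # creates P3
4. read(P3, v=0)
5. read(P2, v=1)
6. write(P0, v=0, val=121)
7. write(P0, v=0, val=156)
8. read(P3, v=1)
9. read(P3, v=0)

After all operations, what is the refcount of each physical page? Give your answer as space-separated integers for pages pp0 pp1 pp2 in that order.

Op 1: fork(P0) -> P1. 2 ppages; refcounts: pp0:2 pp1:2
Op 2: fork(P0) -> P2. 2 ppages; refcounts: pp0:3 pp1:3
Op 3: fork(P2) -> P3. 2 ppages; refcounts: pp0:4 pp1:4
Op 4: read(P3, v0) -> 11. No state change.
Op 5: read(P2, v1) -> 11. No state change.
Op 6: write(P0, v0, 121). refcount(pp0)=4>1 -> COPY to pp2. 3 ppages; refcounts: pp0:3 pp1:4 pp2:1
Op 7: write(P0, v0, 156). refcount(pp2)=1 -> write in place. 3 ppages; refcounts: pp0:3 pp1:4 pp2:1
Op 8: read(P3, v1) -> 11. No state change.
Op 9: read(P3, v0) -> 11. No state change.

Answer: 3 4 1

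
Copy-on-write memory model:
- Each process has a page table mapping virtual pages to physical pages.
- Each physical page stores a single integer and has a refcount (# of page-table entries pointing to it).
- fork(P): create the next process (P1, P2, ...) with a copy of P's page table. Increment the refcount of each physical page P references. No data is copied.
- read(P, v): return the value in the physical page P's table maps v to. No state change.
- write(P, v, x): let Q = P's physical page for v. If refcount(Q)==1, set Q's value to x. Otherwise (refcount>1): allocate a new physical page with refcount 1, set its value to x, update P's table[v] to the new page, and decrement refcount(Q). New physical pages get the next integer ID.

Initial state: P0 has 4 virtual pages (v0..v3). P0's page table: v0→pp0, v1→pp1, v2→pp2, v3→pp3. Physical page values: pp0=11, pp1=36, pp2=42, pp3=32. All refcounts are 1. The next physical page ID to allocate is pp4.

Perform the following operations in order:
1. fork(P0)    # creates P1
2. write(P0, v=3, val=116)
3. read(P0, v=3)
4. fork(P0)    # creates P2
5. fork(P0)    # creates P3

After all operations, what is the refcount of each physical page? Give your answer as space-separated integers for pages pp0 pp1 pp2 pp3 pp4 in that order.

Answer: 4 4 4 1 3

Derivation:
Op 1: fork(P0) -> P1. 4 ppages; refcounts: pp0:2 pp1:2 pp2:2 pp3:2
Op 2: write(P0, v3, 116). refcount(pp3)=2>1 -> COPY to pp4. 5 ppages; refcounts: pp0:2 pp1:2 pp2:2 pp3:1 pp4:1
Op 3: read(P0, v3) -> 116. No state change.
Op 4: fork(P0) -> P2. 5 ppages; refcounts: pp0:3 pp1:3 pp2:3 pp3:1 pp4:2
Op 5: fork(P0) -> P3. 5 ppages; refcounts: pp0:4 pp1:4 pp2:4 pp3:1 pp4:3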